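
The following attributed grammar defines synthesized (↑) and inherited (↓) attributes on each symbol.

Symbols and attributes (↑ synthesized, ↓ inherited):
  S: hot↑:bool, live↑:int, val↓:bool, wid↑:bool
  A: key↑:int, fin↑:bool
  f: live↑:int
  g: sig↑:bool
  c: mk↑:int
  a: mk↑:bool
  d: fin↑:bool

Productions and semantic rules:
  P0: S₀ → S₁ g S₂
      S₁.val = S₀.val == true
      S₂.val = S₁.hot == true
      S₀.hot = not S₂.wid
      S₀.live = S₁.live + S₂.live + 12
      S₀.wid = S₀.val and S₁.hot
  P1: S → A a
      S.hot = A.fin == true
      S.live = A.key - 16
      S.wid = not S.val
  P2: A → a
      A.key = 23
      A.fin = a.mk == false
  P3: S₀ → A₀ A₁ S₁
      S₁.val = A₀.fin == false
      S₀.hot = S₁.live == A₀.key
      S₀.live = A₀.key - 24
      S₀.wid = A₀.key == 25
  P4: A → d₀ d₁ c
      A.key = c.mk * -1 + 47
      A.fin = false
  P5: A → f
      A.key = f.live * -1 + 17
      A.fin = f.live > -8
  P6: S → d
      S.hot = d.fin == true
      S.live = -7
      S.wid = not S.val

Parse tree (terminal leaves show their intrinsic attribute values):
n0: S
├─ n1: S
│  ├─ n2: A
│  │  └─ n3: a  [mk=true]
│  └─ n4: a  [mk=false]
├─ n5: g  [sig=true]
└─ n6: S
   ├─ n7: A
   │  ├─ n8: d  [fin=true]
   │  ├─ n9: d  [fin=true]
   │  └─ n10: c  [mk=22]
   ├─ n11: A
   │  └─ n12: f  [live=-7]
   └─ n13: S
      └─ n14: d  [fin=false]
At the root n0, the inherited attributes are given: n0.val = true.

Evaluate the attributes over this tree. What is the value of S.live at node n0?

1. n0.val = true  [given at root]
2. n1.val = true  [S₀.val == true]
3. n3.mk = true  [terminal]
4. n2.key = 23  [23]
5. n2.fin = false  [a.mk == false]
6. n4.mk = false  [terminal]
7. n1.hot = false  [A.fin == true]
8. n1.live = 7  [A.key - 16]
9. n1.wid = false  [not S.val]
10. n5.sig = true  [terminal]
11. n6.val = false  [S₁.hot == true]
12. n8.fin = true  [terminal]
13. n9.fin = true  [terminal]
14. n10.mk = 22  [terminal]
15. n7.key = 25  [c.mk * -1 + 47]
16. n7.fin = false  [false]
17. n12.live = -7  [terminal]
18. n11.key = 24  [f.live * -1 + 17]
19. n11.fin = true  [f.live > -8]
20. n13.val = true  [A₀.fin == false]
21. n14.fin = false  [terminal]
22. n13.hot = false  [d.fin == true]
23. n13.live = -7  [-7]
24. n13.wid = false  [not S.val]
25. n6.hot = false  [S₁.live == A₀.key]
26. n6.live = 1  [A₀.key - 24]
27. n6.wid = true  [A₀.key == 25]
28. n0.hot = false  [not S₂.wid]
29. n0.live = 20  [S₁.live + S₂.live + 12]
30. n0.wid = false  [S₀.val and S₁.hot]

20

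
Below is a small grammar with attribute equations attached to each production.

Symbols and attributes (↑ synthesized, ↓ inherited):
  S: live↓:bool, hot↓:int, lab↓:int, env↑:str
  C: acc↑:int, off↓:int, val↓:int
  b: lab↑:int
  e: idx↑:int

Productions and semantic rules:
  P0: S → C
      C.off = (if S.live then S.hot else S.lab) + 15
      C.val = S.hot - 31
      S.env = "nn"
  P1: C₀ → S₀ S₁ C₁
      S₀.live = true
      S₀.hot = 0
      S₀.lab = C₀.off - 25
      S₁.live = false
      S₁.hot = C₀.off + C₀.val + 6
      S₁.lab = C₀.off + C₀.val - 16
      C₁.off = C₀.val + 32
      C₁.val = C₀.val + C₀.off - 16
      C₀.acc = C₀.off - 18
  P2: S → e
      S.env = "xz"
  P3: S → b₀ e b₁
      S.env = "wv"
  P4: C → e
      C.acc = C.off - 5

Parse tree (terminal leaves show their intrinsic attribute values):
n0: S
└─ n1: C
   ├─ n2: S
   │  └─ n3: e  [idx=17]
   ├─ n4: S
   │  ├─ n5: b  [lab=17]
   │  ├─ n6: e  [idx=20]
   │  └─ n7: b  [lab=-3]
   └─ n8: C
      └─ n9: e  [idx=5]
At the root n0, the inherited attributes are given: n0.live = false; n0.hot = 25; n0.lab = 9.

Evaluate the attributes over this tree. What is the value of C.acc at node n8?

21

1. n0.live = false  [given at root]
2. n0.hot = 25  [given at root]
3. n0.lab = 9  [given at root]
4. n1.off = 24  [(if S.live then S.hot else S.lab) + 15]
5. n1.val = -6  [S.hot - 31]
6. n2.live = true  [true]
7. n2.hot = 0  [0]
8. n2.lab = -1  [C₀.off - 25]
9. n3.idx = 17  [terminal]
10. n2.env = "xz"  ["xz"]
11. n4.live = false  [false]
12. n4.hot = 24  [C₀.off + C₀.val + 6]
13. n4.lab = 2  [C₀.off + C₀.val - 16]
14. n5.lab = 17  [terminal]
15. n6.idx = 20  [terminal]
16. n7.lab = -3  [terminal]
17. n4.env = "wv"  ["wv"]
18. n8.off = 26  [C₀.val + 32]
19. n8.val = 2  [C₀.val + C₀.off - 16]
20. n9.idx = 5  [terminal]
21. n8.acc = 21  [C.off - 5]
22. n1.acc = 6  [C₀.off - 18]
23. n0.env = "nn"  ["nn"]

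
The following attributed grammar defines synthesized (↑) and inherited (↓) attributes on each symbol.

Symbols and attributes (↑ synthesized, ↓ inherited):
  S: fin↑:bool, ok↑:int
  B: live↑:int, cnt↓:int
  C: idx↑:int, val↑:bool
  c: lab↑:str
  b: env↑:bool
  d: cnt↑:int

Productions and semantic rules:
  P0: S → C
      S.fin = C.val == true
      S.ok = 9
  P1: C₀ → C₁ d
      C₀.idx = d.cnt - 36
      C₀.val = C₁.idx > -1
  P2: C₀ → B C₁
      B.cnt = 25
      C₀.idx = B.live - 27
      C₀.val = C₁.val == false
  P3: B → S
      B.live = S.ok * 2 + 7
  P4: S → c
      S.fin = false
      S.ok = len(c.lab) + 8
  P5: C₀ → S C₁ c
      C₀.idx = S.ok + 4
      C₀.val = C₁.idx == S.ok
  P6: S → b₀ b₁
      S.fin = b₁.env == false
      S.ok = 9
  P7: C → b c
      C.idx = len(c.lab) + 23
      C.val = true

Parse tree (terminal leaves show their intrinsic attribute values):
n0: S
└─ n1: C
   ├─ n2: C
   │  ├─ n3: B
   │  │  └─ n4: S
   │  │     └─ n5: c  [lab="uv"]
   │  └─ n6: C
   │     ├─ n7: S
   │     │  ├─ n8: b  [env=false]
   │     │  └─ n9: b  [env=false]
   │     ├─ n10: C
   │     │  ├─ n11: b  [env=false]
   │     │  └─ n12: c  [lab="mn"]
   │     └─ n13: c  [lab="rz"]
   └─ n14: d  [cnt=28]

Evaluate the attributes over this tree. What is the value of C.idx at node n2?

1. n3.cnt = 25  [25]
2. n5.lab = "uv"  [terminal]
3. n4.fin = false  [false]
4. n4.ok = 10  [len(c.lab) + 8]
5. n3.live = 27  [S.ok * 2 + 7]
6. n8.env = false  [terminal]
7. n9.env = false  [terminal]
8. n7.fin = true  [b₁.env == false]
9. n7.ok = 9  [9]
10. n11.env = false  [terminal]
11. n12.lab = "mn"  [terminal]
12. n10.idx = 25  [len(c.lab) + 23]
13. n10.val = true  [true]
14. n13.lab = "rz"  [terminal]
15. n6.idx = 13  [S.ok + 4]
16. n6.val = false  [C₁.idx == S.ok]
17. n2.idx = 0  [B.live - 27]
18. n2.val = true  [C₁.val == false]
19. n14.cnt = 28  [terminal]
20. n1.idx = -8  [d.cnt - 36]
21. n1.val = true  [C₁.idx > -1]
22. n0.fin = true  [C.val == true]
23. n0.ok = 9  [9]

0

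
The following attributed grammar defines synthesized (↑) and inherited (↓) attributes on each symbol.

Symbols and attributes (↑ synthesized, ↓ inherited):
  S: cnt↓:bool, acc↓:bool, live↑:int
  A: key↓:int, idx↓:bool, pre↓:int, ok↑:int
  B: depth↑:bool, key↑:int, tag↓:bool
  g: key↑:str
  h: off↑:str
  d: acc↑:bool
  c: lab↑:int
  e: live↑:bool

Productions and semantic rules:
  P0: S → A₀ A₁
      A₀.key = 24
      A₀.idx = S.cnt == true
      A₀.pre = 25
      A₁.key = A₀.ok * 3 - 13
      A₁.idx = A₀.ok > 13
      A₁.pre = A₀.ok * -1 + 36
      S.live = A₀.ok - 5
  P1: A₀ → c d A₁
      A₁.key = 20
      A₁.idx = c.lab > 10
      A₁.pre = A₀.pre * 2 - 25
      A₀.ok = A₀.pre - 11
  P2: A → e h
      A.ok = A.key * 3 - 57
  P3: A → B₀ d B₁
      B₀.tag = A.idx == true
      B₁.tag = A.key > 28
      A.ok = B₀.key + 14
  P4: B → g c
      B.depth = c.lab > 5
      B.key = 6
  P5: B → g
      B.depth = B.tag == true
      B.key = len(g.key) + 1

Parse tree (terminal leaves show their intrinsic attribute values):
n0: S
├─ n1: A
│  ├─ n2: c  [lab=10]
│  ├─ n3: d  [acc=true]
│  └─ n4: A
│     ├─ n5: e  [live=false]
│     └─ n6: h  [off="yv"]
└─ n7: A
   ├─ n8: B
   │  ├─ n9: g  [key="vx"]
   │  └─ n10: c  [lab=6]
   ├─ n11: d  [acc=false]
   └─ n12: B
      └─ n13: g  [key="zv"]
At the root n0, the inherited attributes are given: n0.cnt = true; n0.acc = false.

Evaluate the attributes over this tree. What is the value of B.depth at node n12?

1. n0.cnt = true  [given at root]
2. n0.acc = false  [given at root]
3. n1.key = 24  [24]
4. n1.idx = true  [S.cnt == true]
5. n1.pre = 25  [25]
6. n2.lab = 10  [terminal]
7. n3.acc = true  [terminal]
8. n4.key = 20  [20]
9. n4.idx = false  [c.lab > 10]
10. n4.pre = 25  [A₀.pre * 2 - 25]
11. n5.live = false  [terminal]
12. n6.off = "yv"  [terminal]
13. n4.ok = 3  [A.key * 3 - 57]
14. n1.ok = 14  [A₀.pre - 11]
15. n7.key = 29  [A₀.ok * 3 - 13]
16. n7.idx = true  [A₀.ok > 13]
17. n7.pre = 22  [A₀.ok * -1 + 36]
18. n8.tag = true  [A.idx == true]
19. n9.key = "vx"  [terminal]
20. n10.lab = 6  [terminal]
21. n8.depth = true  [c.lab > 5]
22. n8.key = 6  [6]
23. n11.acc = false  [terminal]
24. n12.tag = true  [A.key > 28]
25. n13.key = "zv"  [terminal]
26. n12.depth = true  [B.tag == true]
27. n12.key = 3  [len(g.key) + 1]
28. n7.ok = 20  [B₀.key + 14]
29. n0.live = 9  [A₀.ok - 5]

true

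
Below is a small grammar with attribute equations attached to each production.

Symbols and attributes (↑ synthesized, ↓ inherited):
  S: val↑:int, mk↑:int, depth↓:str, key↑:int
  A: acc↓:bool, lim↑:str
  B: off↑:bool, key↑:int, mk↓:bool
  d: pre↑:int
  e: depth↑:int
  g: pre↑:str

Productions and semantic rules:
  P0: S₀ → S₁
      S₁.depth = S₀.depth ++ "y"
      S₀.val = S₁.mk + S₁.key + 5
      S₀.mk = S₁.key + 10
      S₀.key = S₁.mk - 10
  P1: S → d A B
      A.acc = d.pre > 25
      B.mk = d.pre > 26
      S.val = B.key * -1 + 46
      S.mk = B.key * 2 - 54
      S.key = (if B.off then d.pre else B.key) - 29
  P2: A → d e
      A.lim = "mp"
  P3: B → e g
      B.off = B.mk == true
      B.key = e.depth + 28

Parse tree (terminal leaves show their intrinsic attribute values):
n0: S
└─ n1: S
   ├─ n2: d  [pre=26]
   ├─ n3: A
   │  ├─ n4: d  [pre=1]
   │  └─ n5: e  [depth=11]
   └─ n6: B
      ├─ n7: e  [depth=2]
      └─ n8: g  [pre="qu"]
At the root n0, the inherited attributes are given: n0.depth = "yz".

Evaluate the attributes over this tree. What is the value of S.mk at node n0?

1. n0.depth = "yz"  [given at root]
2. n1.depth = "yzy"  [S₀.depth ++ "y"]
3. n2.pre = 26  [terminal]
4. n3.acc = true  [d.pre > 25]
5. n4.pre = 1  [terminal]
6. n5.depth = 11  [terminal]
7. n3.lim = "mp"  ["mp"]
8. n6.mk = false  [d.pre > 26]
9. n7.depth = 2  [terminal]
10. n8.pre = "qu"  [terminal]
11. n6.off = false  [B.mk == true]
12. n6.key = 30  [e.depth + 28]
13. n1.val = 16  [B.key * -1 + 46]
14. n1.mk = 6  [B.key * 2 - 54]
15. n1.key = 1  [(if B.off then d.pre else B.key) - 29]
16. n0.val = 12  [S₁.mk + S₁.key + 5]
17. n0.mk = 11  [S₁.key + 10]
18. n0.key = -4  [S₁.mk - 10]

11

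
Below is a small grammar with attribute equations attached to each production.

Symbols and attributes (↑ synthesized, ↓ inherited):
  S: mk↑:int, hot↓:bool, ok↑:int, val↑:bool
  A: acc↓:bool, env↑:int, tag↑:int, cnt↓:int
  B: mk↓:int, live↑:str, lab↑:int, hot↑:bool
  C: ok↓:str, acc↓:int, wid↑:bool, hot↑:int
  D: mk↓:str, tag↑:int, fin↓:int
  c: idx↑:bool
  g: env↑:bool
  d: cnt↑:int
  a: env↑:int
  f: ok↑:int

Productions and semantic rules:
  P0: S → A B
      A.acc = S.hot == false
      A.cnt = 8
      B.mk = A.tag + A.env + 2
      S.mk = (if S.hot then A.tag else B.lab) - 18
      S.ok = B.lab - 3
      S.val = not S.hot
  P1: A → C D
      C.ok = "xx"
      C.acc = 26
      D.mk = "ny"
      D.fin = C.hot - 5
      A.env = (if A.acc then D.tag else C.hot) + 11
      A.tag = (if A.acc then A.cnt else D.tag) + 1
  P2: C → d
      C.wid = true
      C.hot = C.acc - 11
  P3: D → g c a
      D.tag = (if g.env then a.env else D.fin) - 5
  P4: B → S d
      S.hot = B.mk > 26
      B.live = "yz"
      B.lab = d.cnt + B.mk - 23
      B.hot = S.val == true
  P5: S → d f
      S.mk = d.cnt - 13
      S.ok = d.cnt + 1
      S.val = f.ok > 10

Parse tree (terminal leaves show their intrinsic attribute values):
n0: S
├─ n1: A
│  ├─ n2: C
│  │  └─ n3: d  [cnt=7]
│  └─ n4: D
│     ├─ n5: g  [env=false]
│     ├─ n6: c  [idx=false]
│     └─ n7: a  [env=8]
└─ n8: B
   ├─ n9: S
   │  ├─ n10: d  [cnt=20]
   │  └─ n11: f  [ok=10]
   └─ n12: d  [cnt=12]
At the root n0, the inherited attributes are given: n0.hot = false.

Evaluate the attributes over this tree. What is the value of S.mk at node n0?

1. n0.hot = false  [given at root]
2. n1.acc = true  [S.hot == false]
3. n1.cnt = 8  [8]
4. n2.ok = "xx"  ["xx"]
5. n2.acc = 26  [26]
6. n3.cnt = 7  [terminal]
7. n2.wid = true  [true]
8. n2.hot = 15  [C.acc - 11]
9. n4.mk = "ny"  ["ny"]
10. n4.fin = 10  [C.hot - 5]
11. n5.env = false  [terminal]
12. n6.idx = false  [terminal]
13. n7.env = 8  [terminal]
14. n4.tag = 5  [(if g.env then a.env else D.fin) - 5]
15. n1.env = 16  [(if A.acc then D.tag else C.hot) + 11]
16. n1.tag = 9  [(if A.acc then A.cnt else D.tag) + 1]
17. n8.mk = 27  [A.tag + A.env + 2]
18. n9.hot = true  [B.mk > 26]
19. n10.cnt = 20  [terminal]
20. n11.ok = 10  [terminal]
21. n9.mk = 7  [d.cnt - 13]
22. n9.ok = 21  [d.cnt + 1]
23. n9.val = false  [f.ok > 10]
24. n12.cnt = 12  [terminal]
25. n8.live = "yz"  ["yz"]
26. n8.lab = 16  [d.cnt + B.mk - 23]
27. n8.hot = false  [S.val == true]
28. n0.mk = -2  [(if S.hot then A.tag else B.lab) - 18]
29. n0.ok = 13  [B.lab - 3]
30. n0.val = true  [not S.hot]

-2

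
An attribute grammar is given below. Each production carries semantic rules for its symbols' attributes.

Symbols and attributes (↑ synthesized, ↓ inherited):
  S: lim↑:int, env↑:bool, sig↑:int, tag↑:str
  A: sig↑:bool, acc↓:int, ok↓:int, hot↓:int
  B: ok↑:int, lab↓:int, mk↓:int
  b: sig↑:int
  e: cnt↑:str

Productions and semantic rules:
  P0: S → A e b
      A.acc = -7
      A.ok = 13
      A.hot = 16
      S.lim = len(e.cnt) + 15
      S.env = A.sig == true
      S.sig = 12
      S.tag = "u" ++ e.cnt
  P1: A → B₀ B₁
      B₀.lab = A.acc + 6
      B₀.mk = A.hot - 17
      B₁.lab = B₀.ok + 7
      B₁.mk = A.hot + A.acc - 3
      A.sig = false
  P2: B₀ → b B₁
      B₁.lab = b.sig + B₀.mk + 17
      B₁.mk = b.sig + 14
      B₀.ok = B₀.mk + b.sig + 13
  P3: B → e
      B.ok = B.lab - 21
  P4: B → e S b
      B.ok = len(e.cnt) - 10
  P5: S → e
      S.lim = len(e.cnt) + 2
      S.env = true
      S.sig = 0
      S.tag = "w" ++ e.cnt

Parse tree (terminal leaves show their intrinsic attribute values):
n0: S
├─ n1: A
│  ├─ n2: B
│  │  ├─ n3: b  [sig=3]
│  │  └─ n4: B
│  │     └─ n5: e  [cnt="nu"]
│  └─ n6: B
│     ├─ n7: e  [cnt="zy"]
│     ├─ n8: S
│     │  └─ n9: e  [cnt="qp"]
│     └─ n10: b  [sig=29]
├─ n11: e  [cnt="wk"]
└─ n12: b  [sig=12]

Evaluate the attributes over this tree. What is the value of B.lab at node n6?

22

1. n1.acc = -7  [-7]
2. n1.ok = 13  [13]
3. n1.hot = 16  [16]
4. n2.lab = -1  [A.acc + 6]
5. n2.mk = -1  [A.hot - 17]
6. n3.sig = 3  [terminal]
7. n4.lab = 19  [b.sig + B₀.mk + 17]
8. n4.mk = 17  [b.sig + 14]
9. n5.cnt = "nu"  [terminal]
10. n4.ok = -2  [B.lab - 21]
11. n2.ok = 15  [B₀.mk + b.sig + 13]
12. n6.lab = 22  [B₀.ok + 7]
13. n6.mk = 6  [A.hot + A.acc - 3]
14. n7.cnt = "zy"  [terminal]
15. n9.cnt = "qp"  [terminal]
16. n8.lim = 4  [len(e.cnt) + 2]
17. n8.env = true  [true]
18. n8.sig = 0  [0]
19. n8.tag = "wqp"  ["w" ++ e.cnt]
20. n10.sig = 29  [terminal]
21. n6.ok = -8  [len(e.cnt) - 10]
22. n1.sig = false  [false]
23. n11.cnt = "wk"  [terminal]
24. n12.sig = 12  [terminal]
25. n0.lim = 17  [len(e.cnt) + 15]
26. n0.env = false  [A.sig == true]
27. n0.sig = 12  [12]
28. n0.tag = "uwk"  ["u" ++ e.cnt]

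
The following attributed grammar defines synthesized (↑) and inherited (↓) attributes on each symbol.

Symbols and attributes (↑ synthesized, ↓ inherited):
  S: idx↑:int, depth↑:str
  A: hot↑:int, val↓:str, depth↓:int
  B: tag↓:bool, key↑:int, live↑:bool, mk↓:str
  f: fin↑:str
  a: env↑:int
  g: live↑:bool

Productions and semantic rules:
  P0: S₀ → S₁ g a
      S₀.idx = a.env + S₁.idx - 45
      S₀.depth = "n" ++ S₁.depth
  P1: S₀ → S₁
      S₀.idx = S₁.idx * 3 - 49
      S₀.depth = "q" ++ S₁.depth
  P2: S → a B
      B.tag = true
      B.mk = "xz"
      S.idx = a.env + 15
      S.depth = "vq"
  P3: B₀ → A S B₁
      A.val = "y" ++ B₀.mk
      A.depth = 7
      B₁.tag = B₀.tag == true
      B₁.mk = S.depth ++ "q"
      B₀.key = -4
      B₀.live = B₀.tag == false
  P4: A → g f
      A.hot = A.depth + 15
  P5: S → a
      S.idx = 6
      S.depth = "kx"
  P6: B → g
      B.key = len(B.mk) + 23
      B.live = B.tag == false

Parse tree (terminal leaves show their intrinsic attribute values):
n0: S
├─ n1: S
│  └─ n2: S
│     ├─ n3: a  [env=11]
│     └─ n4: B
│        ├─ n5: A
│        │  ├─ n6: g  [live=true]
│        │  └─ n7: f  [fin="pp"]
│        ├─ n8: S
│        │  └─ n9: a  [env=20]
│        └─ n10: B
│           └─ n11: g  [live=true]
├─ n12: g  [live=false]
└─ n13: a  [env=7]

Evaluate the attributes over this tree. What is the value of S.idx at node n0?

1. n3.env = 11  [terminal]
2. n4.tag = true  [true]
3. n4.mk = "xz"  ["xz"]
4. n5.val = "yxz"  ["y" ++ B₀.mk]
5. n5.depth = 7  [7]
6. n6.live = true  [terminal]
7. n7.fin = "pp"  [terminal]
8. n5.hot = 22  [A.depth + 15]
9. n9.env = 20  [terminal]
10. n8.idx = 6  [6]
11. n8.depth = "kx"  ["kx"]
12. n10.tag = true  [B₀.tag == true]
13. n10.mk = "kxq"  [S.depth ++ "q"]
14. n11.live = true  [terminal]
15. n10.key = 26  [len(B.mk) + 23]
16. n10.live = false  [B.tag == false]
17. n4.key = -4  [-4]
18. n4.live = false  [B₀.tag == false]
19. n2.idx = 26  [a.env + 15]
20. n2.depth = "vq"  ["vq"]
21. n1.idx = 29  [S₁.idx * 3 - 49]
22. n1.depth = "qvq"  ["q" ++ S₁.depth]
23. n12.live = false  [terminal]
24. n13.env = 7  [terminal]
25. n0.idx = -9  [a.env + S₁.idx - 45]
26. n0.depth = "nqvq"  ["n" ++ S₁.depth]

-9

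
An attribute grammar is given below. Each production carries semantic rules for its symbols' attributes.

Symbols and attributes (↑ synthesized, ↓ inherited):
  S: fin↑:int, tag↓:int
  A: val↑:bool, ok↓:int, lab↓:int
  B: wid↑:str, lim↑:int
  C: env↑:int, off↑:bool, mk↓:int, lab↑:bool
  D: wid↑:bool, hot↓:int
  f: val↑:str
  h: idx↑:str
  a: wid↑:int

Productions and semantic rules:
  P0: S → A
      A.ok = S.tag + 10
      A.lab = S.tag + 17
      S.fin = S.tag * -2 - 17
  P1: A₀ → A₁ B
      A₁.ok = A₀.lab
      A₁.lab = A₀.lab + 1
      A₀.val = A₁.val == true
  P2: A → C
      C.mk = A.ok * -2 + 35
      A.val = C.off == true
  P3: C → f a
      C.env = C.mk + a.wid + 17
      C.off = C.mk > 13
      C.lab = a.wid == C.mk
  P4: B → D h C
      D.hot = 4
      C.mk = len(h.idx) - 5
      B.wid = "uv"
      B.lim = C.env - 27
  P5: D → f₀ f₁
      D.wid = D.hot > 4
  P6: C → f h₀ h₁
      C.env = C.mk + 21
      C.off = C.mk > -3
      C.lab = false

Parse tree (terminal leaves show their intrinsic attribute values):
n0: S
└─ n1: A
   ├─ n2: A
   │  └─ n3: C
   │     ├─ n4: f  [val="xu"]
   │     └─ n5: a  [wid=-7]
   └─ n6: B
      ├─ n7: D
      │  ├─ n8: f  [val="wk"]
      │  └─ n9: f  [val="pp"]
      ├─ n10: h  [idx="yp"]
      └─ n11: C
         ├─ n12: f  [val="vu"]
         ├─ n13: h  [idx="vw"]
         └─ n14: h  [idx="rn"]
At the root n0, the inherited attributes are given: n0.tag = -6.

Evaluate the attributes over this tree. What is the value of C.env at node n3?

23

1. n0.tag = -6  [given at root]
2. n1.ok = 4  [S.tag + 10]
3. n1.lab = 11  [S.tag + 17]
4. n2.ok = 11  [A₀.lab]
5. n2.lab = 12  [A₀.lab + 1]
6. n3.mk = 13  [A.ok * -2 + 35]
7. n4.val = "xu"  [terminal]
8. n5.wid = -7  [terminal]
9. n3.env = 23  [C.mk + a.wid + 17]
10. n3.off = false  [C.mk > 13]
11. n3.lab = false  [a.wid == C.mk]
12. n2.val = false  [C.off == true]
13. n7.hot = 4  [4]
14. n8.val = "wk"  [terminal]
15. n9.val = "pp"  [terminal]
16. n7.wid = false  [D.hot > 4]
17. n10.idx = "yp"  [terminal]
18. n11.mk = -3  [len(h.idx) - 5]
19. n12.val = "vu"  [terminal]
20. n13.idx = "vw"  [terminal]
21. n14.idx = "rn"  [terminal]
22. n11.env = 18  [C.mk + 21]
23. n11.off = false  [C.mk > -3]
24. n11.lab = false  [false]
25. n6.wid = "uv"  ["uv"]
26. n6.lim = -9  [C.env - 27]
27. n1.val = false  [A₁.val == true]
28. n0.fin = -5  [S.tag * -2 - 17]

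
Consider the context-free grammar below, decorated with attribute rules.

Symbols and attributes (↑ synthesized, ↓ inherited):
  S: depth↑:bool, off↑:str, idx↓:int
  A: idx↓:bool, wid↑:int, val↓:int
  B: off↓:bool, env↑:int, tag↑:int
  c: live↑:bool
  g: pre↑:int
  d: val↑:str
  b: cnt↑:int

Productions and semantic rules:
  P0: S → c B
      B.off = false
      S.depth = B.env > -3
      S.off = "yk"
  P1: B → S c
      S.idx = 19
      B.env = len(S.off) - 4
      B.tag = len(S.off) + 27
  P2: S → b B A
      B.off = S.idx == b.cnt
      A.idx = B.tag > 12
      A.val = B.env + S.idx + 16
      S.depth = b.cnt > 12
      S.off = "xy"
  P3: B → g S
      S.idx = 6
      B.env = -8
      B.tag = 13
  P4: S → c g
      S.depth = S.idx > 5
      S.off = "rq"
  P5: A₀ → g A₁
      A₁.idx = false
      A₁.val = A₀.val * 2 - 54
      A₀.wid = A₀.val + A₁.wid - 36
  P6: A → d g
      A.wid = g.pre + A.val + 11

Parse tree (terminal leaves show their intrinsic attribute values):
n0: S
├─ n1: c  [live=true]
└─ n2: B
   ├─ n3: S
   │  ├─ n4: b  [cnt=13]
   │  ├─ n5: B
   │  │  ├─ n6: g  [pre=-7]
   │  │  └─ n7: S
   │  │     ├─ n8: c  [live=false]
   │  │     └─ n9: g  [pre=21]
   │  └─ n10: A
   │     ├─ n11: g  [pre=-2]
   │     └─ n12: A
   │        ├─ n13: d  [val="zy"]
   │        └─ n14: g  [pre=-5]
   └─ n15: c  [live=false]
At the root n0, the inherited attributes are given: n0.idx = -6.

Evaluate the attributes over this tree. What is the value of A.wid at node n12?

1. n0.idx = -6  [given at root]
2. n1.live = true  [terminal]
3. n2.off = false  [false]
4. n3.idx = 19  [19]
5. n4.cnt = 13  [terminal]
6. n5.off = false  [S.idx == b.cnt]
7. n6.pre = -7  [terminal]
8. n7.idx = 6  [6]
9. n8.live = false  [terminal]
10. n9.pre = 21  [terminal]
11. n7.depth = true  [S.idx > 5]
12. n7.off = "rq"  ["rq"]
13. n5.env = -8  [-8]
14. n5.tag = 13  [13]
15. n10.idx = true  [B.tag > 12]
16. n10.val = 27  [B.env + S.idx + 16]
17. n11.pre = -2  [terminal]
18. n12.idx = false  [false]
19. n12.val = 0  [A₀.val * 2 - 54]
20. n13.val = "zy"  [terminal]
21. n14.pre = -5  [terminal]
22. n12.wid = 6  [g.pre + A.val + 11]
23. n10.wid = -3  [A₀.val + A₁.wid - 36]
24. n3.depth = true  [b.cnt > 12]
25. n3.off = "xy"  ["xy"]
26. n15.live = false  [terminal]
27. n2.env = -2  [len(S.off) - 4]
28. n2.tag = 29  [len(S.off) + 27]
29. n0.depth = true  [B.env > -3]
30. n0.off = "yk"  ["yk"]

6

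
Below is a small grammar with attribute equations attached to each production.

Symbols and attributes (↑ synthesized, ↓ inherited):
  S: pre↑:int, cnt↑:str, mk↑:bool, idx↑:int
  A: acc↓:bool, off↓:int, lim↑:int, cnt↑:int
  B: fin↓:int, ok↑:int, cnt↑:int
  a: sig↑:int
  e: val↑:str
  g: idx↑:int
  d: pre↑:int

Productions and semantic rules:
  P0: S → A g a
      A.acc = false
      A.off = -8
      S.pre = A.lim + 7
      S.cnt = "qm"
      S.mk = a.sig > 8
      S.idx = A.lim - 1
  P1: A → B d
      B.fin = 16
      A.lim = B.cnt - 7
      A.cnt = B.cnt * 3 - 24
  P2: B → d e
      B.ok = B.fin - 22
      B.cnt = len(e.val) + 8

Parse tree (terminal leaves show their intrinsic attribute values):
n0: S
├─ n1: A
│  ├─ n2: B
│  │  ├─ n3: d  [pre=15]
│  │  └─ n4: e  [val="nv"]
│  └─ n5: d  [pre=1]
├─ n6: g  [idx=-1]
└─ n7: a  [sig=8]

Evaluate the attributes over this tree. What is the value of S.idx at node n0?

2

1. n1.acc = false  [false]
2. n1.off = -8  [-8]
3. n2.fin = 16  [16]
4. n3.pre = 15  [terminal]
5. n4.val = "nv"  [terminal]
6. n2.ok = -6  [B.fin - 22]
7. n2.cnt = 10  [len(e.val) + 8]
8. n5.pre = 1  [terminal]
9. n1.lim = 3  [B.cnt - 7]
10. n1.cnt = 6  [B.cnt * 3 - 24]
11. n6.idx = -1  [terminal]
12. n7.sig = 8  [terminal]
13. n0.pre = 10  [A.lim + 7]
14. n0.cnt = "qm"  ["qm"]
15. n0.mk = false  [a.sig > 8]
16. n0.idx = 2  [A.lim - 1]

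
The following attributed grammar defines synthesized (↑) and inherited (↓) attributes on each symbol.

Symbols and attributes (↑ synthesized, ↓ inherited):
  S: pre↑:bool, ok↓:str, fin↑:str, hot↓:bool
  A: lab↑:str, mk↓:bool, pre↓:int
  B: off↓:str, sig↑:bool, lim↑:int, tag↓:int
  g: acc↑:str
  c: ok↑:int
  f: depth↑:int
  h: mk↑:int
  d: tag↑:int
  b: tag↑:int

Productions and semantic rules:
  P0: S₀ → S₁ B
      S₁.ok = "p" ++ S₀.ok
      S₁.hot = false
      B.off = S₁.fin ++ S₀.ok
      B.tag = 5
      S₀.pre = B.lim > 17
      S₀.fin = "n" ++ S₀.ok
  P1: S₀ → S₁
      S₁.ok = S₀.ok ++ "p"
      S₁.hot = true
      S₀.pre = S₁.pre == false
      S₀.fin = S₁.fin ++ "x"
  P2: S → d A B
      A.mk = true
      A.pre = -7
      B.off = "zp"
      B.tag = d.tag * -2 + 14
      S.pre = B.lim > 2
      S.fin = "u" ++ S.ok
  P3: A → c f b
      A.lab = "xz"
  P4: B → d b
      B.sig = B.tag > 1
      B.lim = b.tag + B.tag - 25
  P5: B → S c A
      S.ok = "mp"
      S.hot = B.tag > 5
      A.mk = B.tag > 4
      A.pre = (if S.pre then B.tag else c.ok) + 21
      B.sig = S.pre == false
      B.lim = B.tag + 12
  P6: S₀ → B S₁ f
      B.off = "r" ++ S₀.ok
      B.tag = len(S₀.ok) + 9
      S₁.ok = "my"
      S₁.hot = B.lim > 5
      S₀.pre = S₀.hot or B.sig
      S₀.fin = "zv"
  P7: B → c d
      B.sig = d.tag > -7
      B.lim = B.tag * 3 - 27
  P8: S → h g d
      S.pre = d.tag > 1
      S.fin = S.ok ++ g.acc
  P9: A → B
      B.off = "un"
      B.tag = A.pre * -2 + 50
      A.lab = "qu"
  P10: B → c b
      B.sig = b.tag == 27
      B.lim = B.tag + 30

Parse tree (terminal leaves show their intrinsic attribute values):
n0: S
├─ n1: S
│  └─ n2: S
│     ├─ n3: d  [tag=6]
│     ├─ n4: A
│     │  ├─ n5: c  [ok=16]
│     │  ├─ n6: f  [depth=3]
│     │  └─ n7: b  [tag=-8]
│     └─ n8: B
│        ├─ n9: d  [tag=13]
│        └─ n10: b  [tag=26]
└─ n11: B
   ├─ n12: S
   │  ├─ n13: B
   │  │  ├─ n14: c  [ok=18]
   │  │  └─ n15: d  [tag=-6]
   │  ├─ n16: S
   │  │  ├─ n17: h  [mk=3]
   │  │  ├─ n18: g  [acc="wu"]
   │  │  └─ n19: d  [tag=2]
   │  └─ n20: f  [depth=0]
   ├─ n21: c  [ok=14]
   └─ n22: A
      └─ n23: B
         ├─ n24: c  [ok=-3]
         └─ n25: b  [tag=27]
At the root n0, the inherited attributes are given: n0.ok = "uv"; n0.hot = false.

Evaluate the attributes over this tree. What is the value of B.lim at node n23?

28

1. n0.ok = "uv"  [given at root]
2. n0.hot = false  [given at root]
3. n1.ok = "puv"  ["p" ++ S₀.ok]
4. n1.hot = false  [false]
5. n2.ok = "puvp"  [S₀.ok ++ "p"]
6. n2.hot = true  [true]
7. n3.tag = 6  [terminal]
8. n4.mk = true  [true]
9. n4.pre = -7  [-7]
10. n5.ok = 16  [terminal]
11. n6.depth = 3  [terminal]
12. n7.tag = -8  [terminal]
13. n4.lab = "xz"  ["xz"]
14. n8.off = "zp"  ["zp"]
15. n8.tag = 2  [d.tag * -2 + 14]
16. n9.tag = 13  [terminal]
17. n10.tag = 26  [terminal]
18. n8.sig = true  [B.tag > 1]
19. n8.lim = 3  [b.tag + B.tag - 25]
20. n2.pre = true  [B.lim > 2]
21. n2.fin = "upuvp"  ["u" ++ S.ok]
22. n1.pre = false  [S₁.pre == false]
23. n1.fin = "upuvpx"  [S₁.fin ++ "x"]
24. n11.off = "upuvpxuv"  [S₁.fin ++ S₀.ok]
25. n11.tag = 5  [5]
26. n12.ok = "mp"  ["mp"]
27. n12.hot = false  [B.tag > 5]
28. n13.off = "rmp"  ["r" ++ S₀.ok]
29. n13.tag = 11  [len(S₀.ok) + 9]
30. n14.ok = 18  [terminal]
31. n15.tag = -6  [terminal]
32. n13.sig = true  [d.tag > -7]
33. n13.lim = 6  [B.tag * 3 - 27]
34. n16.ok = "my"  ["my"]
35. n16.hot = true  [B.lim > 5]
36. n17.mk = 3  [terminal]
37. n18.acc = "wu"  [terminal]
38. n19.tag = 2  [terminal]
39. n16.pre = true  [d.tag > 1]
40. n16.fin = "mywu"  [S.ok ++ g.acc]
41. n20.depth = 0  [terminal]
42. n12.pre = true  [S₀.hot or B.sig]
43. n12.fin = "zv"  ["zv"]
44. n21.ok = 14  [terminal]
45. n22.mk = true  [B.tag > 4]
46. n22.pre = 26  [(if S.pre then B.tag else c.ok) + 21]
47. n23.off = "un"  ["un"]
48. n23.tag = -2  [A.pre * -2 + 50]
49. n24.ok = -3  [terminal]
50. n25.tag = 27  [terminal]
51. n23.sig = true  [b.tag == 27]
52. n23.lim = 28  [B.tag + 30]
53. n22.lab = "qu"  ["qu"]
54. n11.sig = false  [S.pre == false]
55. n11.lim = 17  [B.tag + 12]
56. n0.pre = false  [B.lim > 17]
57. n0.fin = "nuv"  ["n" ++ S₀.ok]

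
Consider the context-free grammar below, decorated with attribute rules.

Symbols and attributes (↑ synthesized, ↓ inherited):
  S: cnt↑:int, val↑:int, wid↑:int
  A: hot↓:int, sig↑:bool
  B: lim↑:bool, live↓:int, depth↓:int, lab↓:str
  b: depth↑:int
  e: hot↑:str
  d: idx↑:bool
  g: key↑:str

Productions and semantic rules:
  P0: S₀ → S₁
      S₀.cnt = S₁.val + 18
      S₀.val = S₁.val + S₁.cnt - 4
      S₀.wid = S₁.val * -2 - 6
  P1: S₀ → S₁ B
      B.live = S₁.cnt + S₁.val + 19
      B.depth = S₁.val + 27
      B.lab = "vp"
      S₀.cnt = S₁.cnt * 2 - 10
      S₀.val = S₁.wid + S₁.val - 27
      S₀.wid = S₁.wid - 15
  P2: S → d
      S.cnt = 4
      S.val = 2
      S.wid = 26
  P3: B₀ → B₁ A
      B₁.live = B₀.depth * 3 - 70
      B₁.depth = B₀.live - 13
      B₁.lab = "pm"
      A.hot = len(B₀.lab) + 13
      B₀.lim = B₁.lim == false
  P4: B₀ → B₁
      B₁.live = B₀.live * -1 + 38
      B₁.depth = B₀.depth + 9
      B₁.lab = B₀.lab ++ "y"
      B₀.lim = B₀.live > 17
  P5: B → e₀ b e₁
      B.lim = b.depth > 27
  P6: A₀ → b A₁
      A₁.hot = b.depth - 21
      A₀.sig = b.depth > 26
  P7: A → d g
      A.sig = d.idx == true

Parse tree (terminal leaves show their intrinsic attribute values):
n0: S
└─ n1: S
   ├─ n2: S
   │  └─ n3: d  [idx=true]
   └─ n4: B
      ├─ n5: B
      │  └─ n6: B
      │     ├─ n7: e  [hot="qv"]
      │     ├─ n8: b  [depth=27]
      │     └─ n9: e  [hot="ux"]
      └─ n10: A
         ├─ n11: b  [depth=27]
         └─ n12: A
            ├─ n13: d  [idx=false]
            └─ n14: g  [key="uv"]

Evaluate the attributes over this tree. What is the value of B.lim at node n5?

1. n3.idx = true  [terminal]
2. n2.cnt = 4  [4]
3. n2.val = 2  [2]
4. n2.wid = 26  [26]
5. n4.live = 25  [S₁.cnt + S₁.val + 19]
6. n4.depth = 29  [S₁.val + 27]
7. n4.lab = "vp"  ["vp"]
8. n5.live = 17  [B₀.depth * 3 - 70]
9. n5.depth = 12  [B₀.live - 13]
10. n5.lab = "pm"  ["pm"]
11. n6.live = 21  [B₀.live * -1 + 38]
12. n6.depth = 21  [B₀.depth + 9]
13. n6.lab = "pmy"  [B₀.lab ++ "y"]
14. n7.hot = "qv"  [terminal]
15. n8.depth = 27  [terminal]
16. n9.hot = "ux"  [terminal]
17. n6.lim = false  [b.depth > 27]
18. n5.lim = false  [B₀.live > 17]
19. n10.hot = 15  [len(B₀.lab) + 13]
20. n11.depth = 27  [terminal]
21. n12.hot = 6  [b.depth - 21]
22. n13.idx = false  [terminal]
23. n14.key = "uv"  [terminal]
24. n12.sig = false  [d.idx == true]
25. n10.sig = true  [b.depth > 26]
26. n4.lim = true  [B₁.lim == false]
27. n1.cnt = -2  [S₁.cnt * 2 - 10]
28. n1.val = 1  [S₁.wid + S₁.val - 27]
29. n1.wid = 11  [S₁.wid - 15]
30. n0.cnt = 19  [S₁.val + 18]
31. n0.val = -5  [S₁.val + S₁.cnt - 4]
32. n0.wid = -8  [S₁.val * -2 - 6]

false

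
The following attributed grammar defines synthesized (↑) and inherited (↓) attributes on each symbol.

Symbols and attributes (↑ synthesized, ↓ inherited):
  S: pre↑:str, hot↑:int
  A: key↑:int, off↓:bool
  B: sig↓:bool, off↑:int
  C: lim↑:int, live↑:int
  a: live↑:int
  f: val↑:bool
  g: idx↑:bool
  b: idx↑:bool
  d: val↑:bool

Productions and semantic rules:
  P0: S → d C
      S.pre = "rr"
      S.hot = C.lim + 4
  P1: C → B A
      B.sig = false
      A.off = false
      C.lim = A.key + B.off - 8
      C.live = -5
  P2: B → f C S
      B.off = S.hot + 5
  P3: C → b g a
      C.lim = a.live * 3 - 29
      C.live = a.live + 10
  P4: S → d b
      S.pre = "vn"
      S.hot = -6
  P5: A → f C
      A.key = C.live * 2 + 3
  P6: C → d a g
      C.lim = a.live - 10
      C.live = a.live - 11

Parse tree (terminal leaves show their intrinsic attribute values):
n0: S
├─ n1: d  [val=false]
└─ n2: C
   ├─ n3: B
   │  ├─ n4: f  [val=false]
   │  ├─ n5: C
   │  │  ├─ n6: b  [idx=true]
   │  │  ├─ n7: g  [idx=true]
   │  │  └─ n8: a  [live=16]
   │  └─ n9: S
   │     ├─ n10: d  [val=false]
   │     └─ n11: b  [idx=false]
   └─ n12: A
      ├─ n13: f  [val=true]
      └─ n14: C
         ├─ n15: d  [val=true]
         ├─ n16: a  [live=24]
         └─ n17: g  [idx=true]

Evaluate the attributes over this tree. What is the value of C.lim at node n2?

1. n1.val = false  [terminal]
2. n3.sig = false  [false]
3. n4.val = false  [terminal]
4. n6.idx = true  [terminal]
5. n7.idx = true  [terminal]
6. n8.live = 16  [terminal]
7. n5.lim = 19  [a.live * 3 - 29]
8. n5.live = 26  [a.live + 10]
9. n10.val = false  [terminal]
10. n11.idx = false  [terminal]
11. n9.pre = "vn"  ["vn"]
12. n9.hot = -6  [-6]
13. n3.off = -1  [S.hot + 5]
14. n12.off = false  [false]
15. n13.val = true  [terminal]
16. n15.val = true  [terminal]
17. n16.live = 24  [terminal]
18. n17.idx = true  [terminal]
19. n14.lim = 14  [a.live - 10]
20. n14.live = 13  [a.live - 11]
21. n12.key = 29  [C.live * 2 + 3]
22. n2.lim = 20  [A.key + B.off - 8]
23. n2.live = -5  [-5]
24. n0.pre = "rr"  ["rr"]
25. n0.hot = 24  [C.lim + 4]

20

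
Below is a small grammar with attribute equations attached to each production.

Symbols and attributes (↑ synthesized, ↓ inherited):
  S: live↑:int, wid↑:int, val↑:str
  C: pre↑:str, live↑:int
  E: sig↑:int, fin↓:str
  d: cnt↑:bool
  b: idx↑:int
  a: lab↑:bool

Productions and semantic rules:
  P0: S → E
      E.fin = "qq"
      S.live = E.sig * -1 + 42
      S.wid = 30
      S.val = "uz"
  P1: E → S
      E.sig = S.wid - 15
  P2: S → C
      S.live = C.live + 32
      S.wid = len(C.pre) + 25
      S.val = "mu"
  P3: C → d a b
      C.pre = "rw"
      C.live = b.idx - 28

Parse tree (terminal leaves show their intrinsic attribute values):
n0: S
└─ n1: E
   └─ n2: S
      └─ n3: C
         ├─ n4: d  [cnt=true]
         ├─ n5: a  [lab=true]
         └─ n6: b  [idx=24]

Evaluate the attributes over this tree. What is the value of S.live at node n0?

1. n1.fin = "qq"  ["qq"]
2. n4.cnt = true  [terminal]
3. n5.lab = true  [terminal]
4. n6.idx = 24  [terminal]
5. n3.pre = "rw"  ["rw"]
6. n3.live = -4  [b.idx - 28]
7. n2.live = 28  [C.live + 32]
8. n2.wid = 27  [len(C.pre) + 25]
9. n2.val = "mu"  ["mu"]
10. n1.sig = 12  [S.wid - 15]
11. n0.live = 30  [E.sig * -1 + 42]
12. n0.wid = 30  [30]
13. n0.val = "uz"  ["uz"]

30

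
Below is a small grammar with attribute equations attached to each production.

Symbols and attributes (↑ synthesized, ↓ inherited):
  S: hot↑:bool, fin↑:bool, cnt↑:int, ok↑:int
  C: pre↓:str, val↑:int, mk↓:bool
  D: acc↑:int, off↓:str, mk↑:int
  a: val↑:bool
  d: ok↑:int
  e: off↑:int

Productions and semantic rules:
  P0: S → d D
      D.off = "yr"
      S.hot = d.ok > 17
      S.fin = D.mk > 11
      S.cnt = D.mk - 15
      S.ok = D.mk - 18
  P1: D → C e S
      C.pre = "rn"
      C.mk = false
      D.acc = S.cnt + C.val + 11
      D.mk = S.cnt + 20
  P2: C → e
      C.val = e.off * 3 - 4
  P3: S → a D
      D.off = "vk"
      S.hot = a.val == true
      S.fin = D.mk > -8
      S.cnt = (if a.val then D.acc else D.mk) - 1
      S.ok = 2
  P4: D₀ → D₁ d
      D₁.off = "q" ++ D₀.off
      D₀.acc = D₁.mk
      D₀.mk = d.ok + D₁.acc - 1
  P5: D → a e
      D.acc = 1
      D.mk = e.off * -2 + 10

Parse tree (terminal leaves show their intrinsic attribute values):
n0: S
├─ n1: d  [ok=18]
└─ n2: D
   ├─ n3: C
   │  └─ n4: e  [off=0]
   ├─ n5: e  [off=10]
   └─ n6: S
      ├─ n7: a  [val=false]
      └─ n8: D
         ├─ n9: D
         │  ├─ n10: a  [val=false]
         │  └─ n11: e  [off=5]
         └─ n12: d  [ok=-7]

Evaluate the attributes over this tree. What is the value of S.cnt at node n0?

-3

1. n1.ok = 18  [terminal]
2. n2.off = "yr"  ["yr"]
3. n3.pre = "rn"  ["rn"]
4. n3.mk = false  [false]
5. n4.off = 0  [terminal]
6. n3.val = -4  [e.off * 3 - 4]
7. n5.off = 10  [terminal]
8. n7.val = false  [terminal]
9. n8.off = "vk"  ["vk"]
10. n9.off = "qvk"  ["q" ++ D₀.off]
11. n10.val = false  [terminal]
12. n11.off = 5  [terminal]
13. n9.acc = 1  [1]
14. n9.mk = 0  [e.off * -2 + 10]
15. n12.ok = -7  [terminal]
16. n8.acc = 0  [D₁.mk]
17. n8.mk = -7  [d.ok + D₁.acc - 1]
18. n6.hot = false  [a.val == true]
19. n6.fin = true  [D.mk > -8]
20. n6.cnt = -8  [(if a.val then D.acc else D.mk) - 1]
21. n6.ok = 2  [2]
22. n2.acc = -1  [S.cnt + C.val + 11]
23. n2.mk = 12  [S.cnt + 20]
24. n0.hot = true  [d.ok > 17]
25. n0.fin = true  [D.mk > 11]
26. n0.cnt = -3  [D.mk - 15]
27. n0.ok = -6  [D.mk - 18]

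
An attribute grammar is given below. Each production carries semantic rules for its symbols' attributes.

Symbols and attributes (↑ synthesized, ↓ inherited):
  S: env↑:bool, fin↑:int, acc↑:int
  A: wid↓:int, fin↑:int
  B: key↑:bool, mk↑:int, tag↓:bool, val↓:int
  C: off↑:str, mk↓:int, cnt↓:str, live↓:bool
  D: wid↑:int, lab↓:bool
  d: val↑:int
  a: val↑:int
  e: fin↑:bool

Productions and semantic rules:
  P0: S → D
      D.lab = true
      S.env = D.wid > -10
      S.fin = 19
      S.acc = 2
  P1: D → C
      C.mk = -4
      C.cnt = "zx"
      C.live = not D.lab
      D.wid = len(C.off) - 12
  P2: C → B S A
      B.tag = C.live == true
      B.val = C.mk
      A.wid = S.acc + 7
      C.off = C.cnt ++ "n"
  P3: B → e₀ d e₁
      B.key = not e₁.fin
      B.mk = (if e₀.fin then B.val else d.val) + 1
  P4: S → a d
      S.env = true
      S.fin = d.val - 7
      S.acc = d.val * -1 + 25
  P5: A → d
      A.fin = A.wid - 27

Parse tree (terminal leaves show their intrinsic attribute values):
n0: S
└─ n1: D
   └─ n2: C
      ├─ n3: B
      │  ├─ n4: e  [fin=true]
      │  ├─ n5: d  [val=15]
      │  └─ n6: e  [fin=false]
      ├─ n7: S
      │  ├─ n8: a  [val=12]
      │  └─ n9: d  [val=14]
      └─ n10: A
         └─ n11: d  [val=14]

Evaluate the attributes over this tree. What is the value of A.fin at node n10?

-9

1. n1.lab = true  [true]
2. n2.mk = -4  [-4]
3. n2.cnt = "zx"  ["zx"]
4. n2.live = false  [not D.lab]
5. n3.tag = false  [C.live == true]
6. n3.val = -4  [C.mk]
7. n4.fin = true  [terminal]
8. n5.val = 15  [terminal]
9. n6.fin = false  [terminal]
10. n3.key = true  [not e₁.fin]
11. n3.mk = -3  [(if e₀.fin then B.val else d.val) + 1]
12. n8.val = 12  [terminal]
13. n9.val = 14  [terminal]
14. n7.env = true  [true]
15. n7.fin = 7  [d.val - 7]
16. n7.acc = 11  [d.val * -1 + 25]
17. n10.wid = 18  [S.acc + 7]
18. n11.val = 14  [terminal]
19. n10.fin = -9  [A.wid - 27]
20. n2.off = "zxn"  [C.cnt ++ "n"]
21. n1.wid = -9  [len(C.off) - 12]
22. n0.env = true  [D.wid > -10]
23. n0.fin = 19  [19]
24. n0.acc = 2  [2]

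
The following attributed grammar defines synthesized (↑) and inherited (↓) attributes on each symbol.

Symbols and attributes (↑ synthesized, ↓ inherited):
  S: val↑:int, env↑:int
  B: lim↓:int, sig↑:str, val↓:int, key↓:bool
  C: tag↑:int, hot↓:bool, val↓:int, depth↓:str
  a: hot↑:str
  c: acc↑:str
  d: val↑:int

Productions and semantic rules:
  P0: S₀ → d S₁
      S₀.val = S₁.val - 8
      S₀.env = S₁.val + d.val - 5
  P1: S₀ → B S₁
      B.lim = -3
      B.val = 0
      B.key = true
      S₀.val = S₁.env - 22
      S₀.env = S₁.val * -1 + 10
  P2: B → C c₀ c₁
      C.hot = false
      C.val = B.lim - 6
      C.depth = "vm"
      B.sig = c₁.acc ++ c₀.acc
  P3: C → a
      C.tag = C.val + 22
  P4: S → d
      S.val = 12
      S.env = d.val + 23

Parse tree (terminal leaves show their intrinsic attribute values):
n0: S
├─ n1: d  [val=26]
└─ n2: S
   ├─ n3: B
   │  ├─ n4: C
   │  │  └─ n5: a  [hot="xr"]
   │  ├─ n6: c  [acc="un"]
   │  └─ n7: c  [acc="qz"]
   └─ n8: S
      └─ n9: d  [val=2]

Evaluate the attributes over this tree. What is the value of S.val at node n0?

1. n1.val = 26  [terminal]
2. n3.lim = -3  [-3]
3. n3.val = 0  [0]
4. n3.key = true  [true]
5. n4.hot = false  [false]
6. n4.val = -9  [B.lim - 6]
7. n4.depth = "vm"  ["vm"]
8. n5.hot = "xr"  [terminal]
9. n4.tag = 13  [C.val + 22]
10. n6.acc = "un"  [terminal]
11. n7.acc = "qz"  [terminal]
12. n3.sig = "qzun"  [c₁.acc ++ c₀.acc]
13. n9.val = 2  [terminal]
14. n8.val = 12  [12]
15. n8.env = 25  [d.val + 23]
16. n2.val = 3  [S₁.env - 22]
17. n2.env = -2  [S₁.val * -1 + 10]
18. n0.val = -5  [S₁.val - 8]
19. n0.env = 24  [S₁.val + d.val - 5]

-5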